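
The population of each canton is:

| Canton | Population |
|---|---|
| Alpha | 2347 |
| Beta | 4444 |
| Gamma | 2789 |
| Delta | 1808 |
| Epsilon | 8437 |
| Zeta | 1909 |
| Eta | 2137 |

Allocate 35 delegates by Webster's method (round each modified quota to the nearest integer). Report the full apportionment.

Alpha: 3; Beta: 7; Gamma: 4; Delta: 3; Epsilon: 12; Zeta: 3; Eta: 3

Standard divisor 23871/35 ≈ 682.029; standard quotas: Alpha 3.441, Beta 6.516, Gamma 4.089, Delta 2.651, Epsilon 12.370, Zeta 2.799, Eta 3.133.
Rounding to the nearest integer gives Alpha 3, Beta 7, Gamma 4, Delta 3, Epsilon 12, Zeta 3, Eta 3 — total 35, matching the house size, so no adjustment is needed.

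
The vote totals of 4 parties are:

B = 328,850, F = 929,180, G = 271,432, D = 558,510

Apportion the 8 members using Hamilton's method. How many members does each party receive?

B: 1; F: 4; G: 1; D: 2

Standard divisor: 2087972 ÷ 8 ≈ 260996.5.
Standard quotas: B 1.2600, F 3.5601, G 1.0400, D 2.1399.
Lower quotas: B 1, F 3, G 1, D 2 (sum 7, leaving 1 seat).
Remainders in descending order: F 0.5601, B 0.2600, D 0.1399, G 0.0400.
The surplus seat goes to F.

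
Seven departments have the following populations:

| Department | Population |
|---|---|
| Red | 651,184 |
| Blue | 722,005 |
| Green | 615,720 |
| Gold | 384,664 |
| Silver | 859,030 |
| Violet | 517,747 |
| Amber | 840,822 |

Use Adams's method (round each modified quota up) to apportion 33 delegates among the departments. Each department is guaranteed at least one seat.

Red=5, Blue=5, Green=4, Gold=3, Silver=6, Violet=4, Amber=6

Standard divisor 4591172/33 ≈ 139126.424; standard quotas: Red 4.681, Blue 5.190, Green 4.426, Gold 2.765, Silver 6.174, Violet 3.721, Amber 6.044.
Rounding up gives 5, 6, 5, 3, 7, 4, 7 = 37 seats, so the divisor must be adjusted.
With modified divisor 158400: modified quotas Red 4.111, Blue 4.558, Green 3.887, Gold 2.428, Silver 5.423, Violet 3.269, Amber 5.308.
Rounding up: Red 5, Blue 5, Green 4, Gold 3, Silver 6, Violet 4, Amber 6 (total 33).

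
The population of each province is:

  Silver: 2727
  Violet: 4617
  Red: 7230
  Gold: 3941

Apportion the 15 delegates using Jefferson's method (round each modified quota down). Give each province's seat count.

Silver=2, Violet=4, Red=6, Gold=3

Standard divisor 18515/15 ≈ 1234.333; standard quotas: Silver 2.209, Violet 3.740, Red 5.857, Gold 3.193.
Rounding down gives 2, 3, 5, 3 = 13 seats, so the divisor must be adjusted.
With modified divisor 1100: modified quotas Silver 2.479, Violet 4.197, Red 6.573, Gold 3.583.
Rounding down: Silver 2, Violet 4, Red 6, Gold 3 (total 15).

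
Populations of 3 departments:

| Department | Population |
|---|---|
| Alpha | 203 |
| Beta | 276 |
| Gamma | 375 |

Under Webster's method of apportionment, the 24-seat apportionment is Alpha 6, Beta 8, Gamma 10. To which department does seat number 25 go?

Gamma

Priority for the next seat is population ÷ (current seats + 0.5).
Priorities: Alpha 31.231, Beta 32.471, Gamma 35.714.
Highest priority: Gamma.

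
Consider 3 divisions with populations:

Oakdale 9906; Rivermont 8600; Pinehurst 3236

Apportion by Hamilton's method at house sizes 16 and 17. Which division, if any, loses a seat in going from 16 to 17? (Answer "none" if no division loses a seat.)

At 16 seats: Oakdale 7, Rivermont 6, Pinehurst 3.
At 17 seats: Oakdale 8, Rivermont 7, Pinehurst 2.
Pinehurst drops from 3 to 2.

Pinehurst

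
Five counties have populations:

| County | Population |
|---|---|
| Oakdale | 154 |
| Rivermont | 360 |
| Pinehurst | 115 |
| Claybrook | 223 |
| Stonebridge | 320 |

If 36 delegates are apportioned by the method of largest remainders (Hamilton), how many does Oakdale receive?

The standard divisor is 1172/36 ≈ 32.556.
Standard quotas: Oakdale 4.730, Rivermont 11.058, Pinehurst 3.532, Claybrook 6.850, Stonebridge 9.829.
Lower quotas: Oakdale 4, Rivermont 11, Pinehurst 3, Claybrook 6, Stonebridge 9 (sum 33, leaving 3 seats).
Remainders in descending order: Claybrook 0.850, Stonebridge 0.829, Oakdale 0.730, Pinehurst 0.532, Rivermont 0.058.
The surplus seats go to Claybrook, Stonebridge, Oakdale.
Oakdale receives 5.

5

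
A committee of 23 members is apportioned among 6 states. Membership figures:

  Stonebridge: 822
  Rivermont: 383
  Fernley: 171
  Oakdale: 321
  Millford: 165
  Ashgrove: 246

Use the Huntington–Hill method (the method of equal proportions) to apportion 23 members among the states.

With divisor 95: modified quotas Stonebridge 8.653, Rivermont 4.032, Fernley 1.800, Oakdale 3.379, Millford 1.737, Ashgrove 2.589.
Geometric-mean thresholds: Stonebridge √(8·9)=8.485, Rivermont √(4·5)=4.472, Fernley √(1·2)=1.414, Oakdale √(3·4)=3.464, Millford √(1·2)=1.414, Ashgrove √(2·3)=2.449.
Each quota rounded against its threshold gives Stonebridge 9, Rivermont 4, Fernley 2, Oakdale 3, Millford 2, Ashgrove 3 (total 23).

Stonebridge 9, Rivermont 4, Fernley 2, Oakdale 3, Millford 2, Ashgrove 3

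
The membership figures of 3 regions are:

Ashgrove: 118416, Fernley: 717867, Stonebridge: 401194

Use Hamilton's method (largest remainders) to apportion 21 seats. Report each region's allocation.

Total 1237477; standard divisor 1237477/21 ≈ 58927.476.
Standard quotas: Ashgrove 2.0095, Fernley 12.1822, Stonebridge 6.8083.
Lower quotas: Ashgrove 2, Fernley 12, Stonebridge 6 (sum 20, leaving 1 seat).
Remainders in descending order: Stonebridge 0.8083, Fernley 0.1822, Ashgrove 0.0095.
The surplus seat goes to Stonebridge.

Ashgrove: 2, Fernley: 12, Stonebridge: 7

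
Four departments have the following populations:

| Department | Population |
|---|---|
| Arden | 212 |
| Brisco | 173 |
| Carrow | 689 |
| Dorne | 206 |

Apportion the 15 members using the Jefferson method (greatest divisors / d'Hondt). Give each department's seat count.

Standard divisor 1280/15 ≈ 85.333; standard quotas: Arden 2.484, Brisco 2.027, Carrow 8.074, Dorne 2.414.
Rounding down gives 2, 2, 8, 2 = 14 seats, so the divisor must be adjusted.
With modified divisor 74: modified quotas Arden 2.865, Brisco 2.338, Carrow 9.311, Dorne 2.784.
Rounding down: Arden 2, Brisco 2, Carrow 9, Dorne 2 (total 15).

Arden 2; Brisco 2; Carrow 9; Dorne 2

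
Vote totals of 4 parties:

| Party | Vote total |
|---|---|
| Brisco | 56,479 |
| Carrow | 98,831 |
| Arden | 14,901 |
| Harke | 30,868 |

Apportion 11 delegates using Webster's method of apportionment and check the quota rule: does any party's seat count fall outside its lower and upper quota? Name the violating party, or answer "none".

Standard quotas: Brisco 3.090, Carrow 5.407, Arden 0.815, Harke 1.689.
Webster allocation: Brisco 3, Carrow 5, Arden 1, Harke 2.
Every allocation lies between the lower and upper quota.

none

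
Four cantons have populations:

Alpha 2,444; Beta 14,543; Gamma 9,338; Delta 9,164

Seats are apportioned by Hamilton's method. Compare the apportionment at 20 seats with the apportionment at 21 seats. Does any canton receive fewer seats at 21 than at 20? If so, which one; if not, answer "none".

Alpha

At 20 seats: Alpha 2, Beta 8, Gamma 5, Delta 5.
At 21 seats: Alpha 1, Beta 9, Gamma 6, Delta 5.
Alpha drops from 2 to 1.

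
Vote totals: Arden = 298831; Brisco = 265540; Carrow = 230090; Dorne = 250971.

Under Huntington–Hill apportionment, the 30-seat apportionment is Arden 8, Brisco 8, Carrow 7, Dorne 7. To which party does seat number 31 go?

Arden

Priority for the next seat is population ÷ (√(s·(s+1))).
Priorities: Arden 35217.571, Brisco 31294.189, Carrow 30747.070, Dorne 33537.411.
Highest priority: Arden.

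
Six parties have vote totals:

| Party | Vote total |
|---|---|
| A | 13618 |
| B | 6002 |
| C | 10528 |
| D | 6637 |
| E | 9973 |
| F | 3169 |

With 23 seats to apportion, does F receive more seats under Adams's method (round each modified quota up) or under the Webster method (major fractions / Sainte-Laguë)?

Adams: A 6, B 3, C 5, D 3, E 4, F 2.
Webster: A 6, B 3, C 5, D 3, E 5, F 1.
F gets 2 under Adams and 1 under Webster.

Adams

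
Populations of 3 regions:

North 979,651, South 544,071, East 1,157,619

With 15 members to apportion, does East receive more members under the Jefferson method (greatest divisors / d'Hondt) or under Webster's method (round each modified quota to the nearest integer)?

Jefferson

Jefferson: North 5, South 3, East 7.
Webster: North 6, South 3, East 6.
East gets 7 under Jefferson and 6 under Webster.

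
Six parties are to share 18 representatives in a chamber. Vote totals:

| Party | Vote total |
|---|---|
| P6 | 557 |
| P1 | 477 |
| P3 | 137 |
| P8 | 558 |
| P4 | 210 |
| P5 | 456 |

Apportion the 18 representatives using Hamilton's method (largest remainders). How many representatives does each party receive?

P6 4; P1 4; P3 1; P8 4; P4 2; P5 3

Standard divisor: 2395 ÷ 18 ≈ 133.056.
Standard quotas: P6 4.186, P1 3.585, P3 1.030, P8 4.194, P4 1.578, P5 3.427.
Lower quotas: P6 4, P1 3, P3 1, P8 4, P4 1, P5 3 (sum 16, leaving 2 seats).
Remainders in descending order: P1 0.585, P4 0.578, P5 0.427, P8 0.194, P6 0.186, P3 0.030.
The surplus seats go to P1, P4.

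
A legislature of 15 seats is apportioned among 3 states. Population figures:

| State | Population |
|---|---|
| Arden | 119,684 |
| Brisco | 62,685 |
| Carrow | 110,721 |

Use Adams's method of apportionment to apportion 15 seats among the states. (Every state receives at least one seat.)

Standard divisor 293090/15 ≈ 19539.333; standard quotas: Arden 6.125, Brisco 3.208, Carrow 5.667.
Rounding up gives 7, 4, 6 = 17 seats, so the divisor must be adjusted.
With modified divisor 21500: modified quotas Arden 5.567, Brisco 2.916, Carrow 5.150.
Rounding up: Arden 6, Brisco 3, Carrow 6 (total 15).

Arden 6, Brisco 3, Carrow 6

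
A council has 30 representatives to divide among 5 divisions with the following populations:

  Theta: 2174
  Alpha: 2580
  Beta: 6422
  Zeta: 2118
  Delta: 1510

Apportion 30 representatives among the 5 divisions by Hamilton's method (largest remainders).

Theta 5; Alpha 5; Beta 13; Zeta 4; Delta 3

The standard divisor is 14804/30 ≈ 493.467.
Standard quotas: Theta 4.4056, Alpha 5.2283, Beta 13.0141, Zeta 4.2921, Delta 3.0600.
Lower quotas: Theta 4, Alpha 5, Beta 13, Zeta 4, Delta 3 (sum 29, leaving 1 seat).
Remainders in descending order: Theta 0.4056, Zeta 0.2921, Alpha 0.2283, Delta 0.0600, Beta 0.0141.
The surplus seat goes to Theta.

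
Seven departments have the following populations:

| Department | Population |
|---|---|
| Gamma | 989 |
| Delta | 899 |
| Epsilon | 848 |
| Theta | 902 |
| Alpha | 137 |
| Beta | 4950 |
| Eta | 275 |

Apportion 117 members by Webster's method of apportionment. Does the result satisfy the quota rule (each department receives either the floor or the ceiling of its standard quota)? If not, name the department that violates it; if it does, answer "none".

Standard quotas: Gamma 12.857, Delta 11.687, Epsilon 11.024, Theta 11.726, Alpha 1.781, Beta 64.350, Eta 3.575.
Webster allocation: Gamma 13, Delta 12, Epsilon 11, Theta 12, Alpha 2, Beta 63, Eta 4.
Beta has quota 64.350 (lower 64, upper 65) but receives 63 — outside the quota interval.

Beta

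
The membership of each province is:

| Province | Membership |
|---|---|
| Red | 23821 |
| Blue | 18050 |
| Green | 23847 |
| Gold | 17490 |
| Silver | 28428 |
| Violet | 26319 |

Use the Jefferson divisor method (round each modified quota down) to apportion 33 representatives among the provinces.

Red 6; Blue 4; Green 6; Gold 4; Silver 7; Violet 6

Standard divisor 137955/33 ≈ 4180.455; standard quotas: Red 5.698, Blue 4.318, Green 5.704, Gold 4.184, Silver 6.800, Violet 6.296.
Rounding down gives 5, 4, 5, 4, 6, 6 = 30 seats, so the divisor must be adjusted.
With modified divisor 3900: modified quotas Red 6.108, Blue 4.628, Green 6.115, Gold 4.485, Silver 7.289, Violet 6.748.
Rounding down: Red 6, Blue 4, Green 6, Gold 4, Silver 7, Violet 6 (total 33).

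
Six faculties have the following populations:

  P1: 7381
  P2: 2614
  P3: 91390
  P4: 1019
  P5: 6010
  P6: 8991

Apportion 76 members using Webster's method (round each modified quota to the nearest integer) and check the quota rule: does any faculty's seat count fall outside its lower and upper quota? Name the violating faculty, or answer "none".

Standard quotas: P1 4.778, P2 1.692, P3 59.160, P4 0.660, P5 3.890, P6 5.820.
Webster allocation: P1 5, P2 2, P3 58, P4 1, P5 4, P6 6.
P3 has quota 59.160 (lower 59, upper 60) but receives 58 — outside the quota interval.

P3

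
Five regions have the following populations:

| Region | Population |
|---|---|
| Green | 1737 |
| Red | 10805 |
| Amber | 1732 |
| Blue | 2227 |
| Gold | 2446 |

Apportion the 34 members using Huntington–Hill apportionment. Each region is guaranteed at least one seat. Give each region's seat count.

With divisor 551: modified quotas Green 3.152, Red 19.610, Amber 3.143, Blue 4.042, Gold 4.439.
Geometric-mean thresholds: Green √(3·4)=3.464, Red √(19·20)=19.494, Amber √(3·4)=3.464, Blue √(4·5)=4.472, Gold √(4·5)=4.472.
Each quota rounded against its threshold gives Green 3, Red 20, Amber 3, Blue 4, Gold 4 (total 34).

Green 3, Red 20, Amber 3, Blue 4, Gold 4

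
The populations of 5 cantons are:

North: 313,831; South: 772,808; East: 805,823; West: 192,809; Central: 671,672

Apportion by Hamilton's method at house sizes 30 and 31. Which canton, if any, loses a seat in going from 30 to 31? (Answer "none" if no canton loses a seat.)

At 30 seats: North 4, South 8, East 9, West 2, Central 7.
At 31 seats: North 3, South 9, East 9, West 2, Central 8.
North drops from 4 to 3.

North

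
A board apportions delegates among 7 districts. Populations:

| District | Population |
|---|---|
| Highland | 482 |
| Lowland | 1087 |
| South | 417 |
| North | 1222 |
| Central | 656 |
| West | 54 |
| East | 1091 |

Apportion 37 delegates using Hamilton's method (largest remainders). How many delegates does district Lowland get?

8

Standard divisor: 5009 ÷ 37 ≈ 135.378.
Standard quotas: Highland 3.560, Lowland 8.029, South 3.080, North 9.027, Central 4.846, West 0.399, East 8.059.
Lower quotas: Highland 3, Lowland 8, South 3, North 9, Central 4, West 0, East 8 (sum 35, leaving 2 seats).
Remainders in descending order: Central 0.846, Highland 0.560, West 0.399, South 0.080, East 0.059, Lowland 0.029, North 0.027.
The surplus seats go to Central, Highland.
Lowland receives 8.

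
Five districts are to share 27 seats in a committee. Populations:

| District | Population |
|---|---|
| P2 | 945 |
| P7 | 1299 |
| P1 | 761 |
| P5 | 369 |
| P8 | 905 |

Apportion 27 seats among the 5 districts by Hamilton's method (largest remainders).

The standard divisor is 4279/27 ≈ 158.481.
Standard quotas: P2 5.963, P7 8.197, P1 4.802, P5 2.328, P8 5.710.
Lower quotas: P2 5, P7 8, P1 4, P5 2, P8 5 (sum 24, leaving 3 seats).
Remainders in descending order: P2 0.963, P1 0.802, P8 0.710, P5 0.328, P7 0.197.
Largest remainders: P2, P1, P8 receive the extra seats.

P2 6, P7 8, P1 5, P5 2, P8 6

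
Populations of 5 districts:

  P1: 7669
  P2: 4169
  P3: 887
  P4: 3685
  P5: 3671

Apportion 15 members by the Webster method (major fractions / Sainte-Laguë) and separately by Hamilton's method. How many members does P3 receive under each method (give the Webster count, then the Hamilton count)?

1 and 0

Webster: P1 5, P2 3, P3 1, P4 3, P5 3.
Hamilton: P1 6, P2 3, P3 0, P4 3, P5 3.
P3 gets 1 under Webster and 0 under Hamilton.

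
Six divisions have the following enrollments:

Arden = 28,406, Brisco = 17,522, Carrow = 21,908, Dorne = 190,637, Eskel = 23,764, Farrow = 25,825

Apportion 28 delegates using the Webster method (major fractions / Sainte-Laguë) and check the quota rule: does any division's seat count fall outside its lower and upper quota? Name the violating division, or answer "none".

none

Standard quotas: Arden 2.582, Brisco 1.593, Carrow 1.991, Dorne 17.327, Eskel 2.160, Farrow 2.347.
Webster allocation: Arden 3, Brisco 2, Carrow 2, Dorne 17, Eskel 2, Farrow 2.
Every allocation lies between the lower and upper quota.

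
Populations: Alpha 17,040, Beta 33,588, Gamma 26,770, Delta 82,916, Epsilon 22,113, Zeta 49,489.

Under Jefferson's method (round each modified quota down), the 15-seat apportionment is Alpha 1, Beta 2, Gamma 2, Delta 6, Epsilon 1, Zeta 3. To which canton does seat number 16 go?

Zeta

Priority for the next seat is population ÷ (current seats + 1).
Priorities: Alpha 8520.000, Beta 11196.000, Gamma 8923.333, Delta 11845.143, Epsilon 11056.500, Zeta 12372.250.
Highest priority: Zeta.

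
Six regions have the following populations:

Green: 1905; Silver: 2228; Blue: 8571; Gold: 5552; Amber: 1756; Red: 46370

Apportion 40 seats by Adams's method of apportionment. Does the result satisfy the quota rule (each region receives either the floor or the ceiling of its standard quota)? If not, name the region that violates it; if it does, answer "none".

Standard quotas: Green 1.148, Silver 1.343, Blue 5.165, Gold 3.345, Amber 1.058, Red 27.941.
Adams allocation: Green 2, Silver 2, Blue 5, Gold 4, Amber 1, Red 26.
Red has quota 27.941 (lower 27, upper 28) but receives 26 — outside the quota interval.

Red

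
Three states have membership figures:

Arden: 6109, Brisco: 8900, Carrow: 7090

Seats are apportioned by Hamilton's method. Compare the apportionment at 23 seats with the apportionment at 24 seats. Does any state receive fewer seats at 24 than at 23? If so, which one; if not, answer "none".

none

At 23 seats: Arden 6, Brisco 9, Carrow 8.
At 24 seats: Arden 6, Brisco 10, Carrow 8.
No state's allocation decreased.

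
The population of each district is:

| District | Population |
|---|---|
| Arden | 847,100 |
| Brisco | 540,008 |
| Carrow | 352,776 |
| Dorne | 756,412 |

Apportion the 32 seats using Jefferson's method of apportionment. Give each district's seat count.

Arden 11, Brisco 7, Carrow 4, Dorne 10

Standard divisor 2496296/32 ≈ 78009.25; standard quotas: Arden 10.859, Brisco 6.922, Carrow 4.522, Dorne 9.696.
Rounding down gives 10, 6, 4, 9 = 29 seats, so the divisor must be adjusted.
With modified divisor 73100: modified quotas Arden 11.588, Brisco 7.387, Carrow 4.826, Dorne 10.348.
Rounding down: Arden 11, Brisco 7, Carrow 4, Dorne 10 (total 32).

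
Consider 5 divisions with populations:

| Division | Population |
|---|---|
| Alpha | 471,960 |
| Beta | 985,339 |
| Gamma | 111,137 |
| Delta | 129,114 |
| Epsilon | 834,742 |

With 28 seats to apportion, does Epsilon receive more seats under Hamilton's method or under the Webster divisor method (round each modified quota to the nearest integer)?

Hamilton: Alpha 5, Beta 11, Gamma 1, Delta 2, Epsilon 9.
Webster: Alpha 5, Beta 11, Gamma 1, Delta 1, Epsilon 10.
Epsilon gets 9 under Hamilton and 10 under Webster.

Webster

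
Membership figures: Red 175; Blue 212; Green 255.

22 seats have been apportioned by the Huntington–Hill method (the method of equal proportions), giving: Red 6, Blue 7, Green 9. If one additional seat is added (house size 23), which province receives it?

Priority for the next seat is population ÷ (√(s·(s+1))).
Priorities: Red 27.003, Blue 28.330, Green 26.879.
Highest priority: Blue.

Blue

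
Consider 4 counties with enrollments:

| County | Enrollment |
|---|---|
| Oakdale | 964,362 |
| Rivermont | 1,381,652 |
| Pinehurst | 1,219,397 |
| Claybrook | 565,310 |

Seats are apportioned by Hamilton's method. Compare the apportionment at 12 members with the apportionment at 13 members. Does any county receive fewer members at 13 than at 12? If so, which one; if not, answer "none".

At 12 seats: Oakdale 3, Rivermont 4, Pinehurst 3, Claybrook 2.
At 13 seats: Oakdale 3, Rivermont 4, Pinehurst 4, Claybrook 2.
No county's allocation decreased.

none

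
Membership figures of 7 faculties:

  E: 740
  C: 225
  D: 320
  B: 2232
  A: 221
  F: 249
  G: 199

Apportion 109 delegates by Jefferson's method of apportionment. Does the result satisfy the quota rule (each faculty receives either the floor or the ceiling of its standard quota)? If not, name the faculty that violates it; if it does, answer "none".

B

Standard quotas: E 19.269, C 5.859, D 8.333, B 58.119, A 5.755, F 6.484, G 5.182.
Jefferson allocation: E 19, C 6, D 8, B 60, A 5, F 6, G 5.
B has quota 58.119 (lower 58, upper 59) but receives 60 — outside the quota interval.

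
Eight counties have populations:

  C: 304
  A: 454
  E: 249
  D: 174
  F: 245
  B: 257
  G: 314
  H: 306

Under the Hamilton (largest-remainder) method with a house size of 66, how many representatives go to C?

Standard divisor: 2303 ÷ 66 ≈ 34.894.
Standard quotas: C 8.712, A 13.011, E 7.136, D 4.987, F 7.021, B 7.365, G 8.999, H 8.769.
Lower quotas: C 8, A 13, E 7, D 4, F 7, B 7, G 8, H 8 (sum 62, leaving 4 seats).
Remainders in descending order: G 0.999, D 0.987, H 0.769, C 0.712, B 0.365, E 0.136, F 0.021, A 0.011.
The surplus seats go to G, D, H, C.
C receives 9.

9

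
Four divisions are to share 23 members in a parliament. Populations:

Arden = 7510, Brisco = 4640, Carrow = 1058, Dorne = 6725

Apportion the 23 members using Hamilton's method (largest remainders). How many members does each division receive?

Standard divisor: 19933 ÷ 23 ≈ 866.652.
Standard quotas: Arden 8.6655, Brisco 5.3539, Carrow 1.2208, Dorne 7.7597.
Lower quotas: Arden 8, Brisco 5, Carrow 1, Dorne 7 (sum 21, leaving 2 seats).
Remainders in descending order: Dorne 0.7597, Arden 0.6655, Brisco 0.3539, Carrow 0.2208.
The surplus seats go to Dorne, Arden.

Arden 9, Brisco 5, Carrow 1, Dorne 8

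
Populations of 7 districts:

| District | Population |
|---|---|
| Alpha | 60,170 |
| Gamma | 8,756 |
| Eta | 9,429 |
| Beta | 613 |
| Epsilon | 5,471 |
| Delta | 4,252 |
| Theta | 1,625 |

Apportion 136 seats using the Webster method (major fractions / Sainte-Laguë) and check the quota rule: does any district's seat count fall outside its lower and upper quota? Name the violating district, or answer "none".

Alpha

Standard quotas: Alpha 90.605, Gamma 13.185, Eta 14.198, Beta 0.923, Epsilon 8.238, Delta 6.403, Theta 2.447.
Webster allocation: Alpha 92, Gamma 13, Eta 14, Beta 1, Epsilon 8, Delta 6, Theta 2.
Alpha has quota 90.605 (lower 90, upper 91) but receives 92 — outside the quota interval.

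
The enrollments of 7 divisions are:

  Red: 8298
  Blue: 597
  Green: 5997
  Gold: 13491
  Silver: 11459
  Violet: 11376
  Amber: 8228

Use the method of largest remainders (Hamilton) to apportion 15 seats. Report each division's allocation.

Total 59446; standard divisor 59446/15 ≈ 3963.067.
Standard quotas: Red 2.0938, Blue 0.1506, Green 1.5132, Gold 3.4042, Silver 2.8914, Violet 2.8705, Amber 2.0762.
Lower quotas: Red 2, Blue 0, Green 1, Gold 3, Silver 2, Violet 2, Amber 2 (sum 12, leaving 3 seats).
Remainders in descending order: Silver 0.8914, Violet 0.8705, Green 0.5132, Gold 0.4042, Blue 0.1506, Red 0.0938, Amber 0.0762.
The surplus seats go to Silver, Violet, Green.

Red 2; Blue 0; Green 2; Gold 3; Silver 3; Violet 3; Amber 2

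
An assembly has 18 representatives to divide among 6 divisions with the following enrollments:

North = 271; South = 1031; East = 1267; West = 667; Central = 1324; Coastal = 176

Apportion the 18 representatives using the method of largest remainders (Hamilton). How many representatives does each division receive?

Total 4736; standard divisor 4736/18 ≈ 263.111.
Standard quotas: North 1.030, South 3.918, East 4.815, West 2.535, Central 5.032, Coastal 0.669.
Lower quotas: North 1, South 3, East 4, West 2, Central 5, Coastal 0 (sum 15, leaving 3 seats).
Remainders in descending order: South 0.918, East 0.815, Coastal 0.669, West 0.535, Central 0.032, North 0.030.
Largest remainders: South, East, Coastal receive the extra seats.

North: 1, South: 4, East: 5, West: 2, Central: 5, Coastal: 1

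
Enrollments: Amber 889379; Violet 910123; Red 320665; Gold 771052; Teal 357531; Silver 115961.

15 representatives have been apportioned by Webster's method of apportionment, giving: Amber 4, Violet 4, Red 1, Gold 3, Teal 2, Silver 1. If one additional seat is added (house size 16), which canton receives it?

Priority for the next seat is population ÷ (current seats + 0.5).
Priorities: Amber 197639.778, Violet 202249.556, Red 213776.667, Gold 220300.571, Teal 143012.400, Silver 77307.333.
Highest priority: Gold.

Gold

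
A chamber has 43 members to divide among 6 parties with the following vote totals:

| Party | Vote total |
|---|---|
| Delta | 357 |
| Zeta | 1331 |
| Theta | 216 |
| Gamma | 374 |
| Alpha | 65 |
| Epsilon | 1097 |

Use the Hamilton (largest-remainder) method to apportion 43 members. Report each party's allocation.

Standard divisor: 3440 ÷ 43 = 80.
Standard quotas: Delta 4.463, Zeta 16.637, Theta 2.700, Gamma 4.675, Alpha 0.812, Epsilon 13.713.
Lower quotas: Delta 4, Zeta 16, Theta 2, Gamma 4, Alpha 0, Epsilon 13 (sum 39, leaving 4 seats).
Remainders in descending order: Alpha 0.812, Epsilon 0.713, Theta 0.700, Gamma 0.675, Zeta 0.637, Delta 0.463.
The surplus seats go to Alpha, Epsilon, Theta, Gamma.

Delta: 4, Zeta: 16, Theta: 3, Gamma: 5, Alpha: 1, Epsilon: 14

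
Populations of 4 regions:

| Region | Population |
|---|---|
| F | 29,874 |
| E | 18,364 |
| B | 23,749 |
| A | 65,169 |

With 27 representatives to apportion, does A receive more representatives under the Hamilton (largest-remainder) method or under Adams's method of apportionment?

Hamilton: F 6, E 3, B 5, A 13.
Adams: F 6, E 4, B 5, A 12.
A gets 13 under Hamilton and 12 under Adams.

Hamilton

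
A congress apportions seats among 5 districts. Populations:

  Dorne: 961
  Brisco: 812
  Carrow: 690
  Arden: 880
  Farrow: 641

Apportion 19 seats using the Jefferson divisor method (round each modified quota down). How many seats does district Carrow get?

3

Standard divisor 3984/19 ≈ 209.684; standard quotas: Dorne 4.583, Brisco 3.872, Carrow 3.291, Arden 4.197, Farrow 3.057.
Rounding down gives 4, 3, 3, 4, 3 = 17 seats, so the divisor must be adjusted.
With modified divisor 180: modified quotas Dorne 5.339, Brisco 4.511, Carrow 3.833, Arden 4.889, Farrow 3.561.
Rounding down: Dorne 5, Brisco 4, Carrow 3, Arden 4, Farrow 3 (total 19).
Carrow receives 3.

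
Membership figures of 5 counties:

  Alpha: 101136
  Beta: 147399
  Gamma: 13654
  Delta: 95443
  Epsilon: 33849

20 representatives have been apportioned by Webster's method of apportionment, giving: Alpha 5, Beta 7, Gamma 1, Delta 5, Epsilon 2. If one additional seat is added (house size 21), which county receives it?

Priority for the next seat is population ÷ (current seats + 0.5).
Priorities: Alpha 18388.364, Beta 19653.200, Gamma 9102.667, Delta 17353.273, Epsilon 13539.600.
Highest priority: Beta.

Beta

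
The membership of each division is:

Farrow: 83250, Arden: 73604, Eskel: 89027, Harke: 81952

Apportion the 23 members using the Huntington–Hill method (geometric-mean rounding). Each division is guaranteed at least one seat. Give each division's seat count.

Farrow: 6; Arden: 5; Eskel: 6; Harke: 6

With divisor 14350: modified quotas Farrow 5.801, Arden 5.129, Eskel 6.204, Harke 5.711.
Geometric-mean thresholds: Farrow √(5·6)=5.477, Arden √(5·6)=5.477, Eskel √(6·7)=6.481, Harke √(5·6)=5.477.
Each quota rounded against its threshold gives Farrow 6, Arden 5, Eskel 6, Harke 6 (total 23).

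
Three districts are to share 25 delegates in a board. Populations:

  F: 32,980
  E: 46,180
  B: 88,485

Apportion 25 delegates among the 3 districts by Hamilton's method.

The standard divisor is 167645/25 ≈ 6705.8.
Standard quotas: F 4.9181, E 6.8866, B 13.1953.
Lower quotas: F 4, E 6, B 13 (sum 23, leaving 2 seats).
Remainders in descending order: F 0.9181, E 0.8866, B 0.1953.
Largest remainders: F, E receive the extra seats.

F: 5, E: 7, B: 13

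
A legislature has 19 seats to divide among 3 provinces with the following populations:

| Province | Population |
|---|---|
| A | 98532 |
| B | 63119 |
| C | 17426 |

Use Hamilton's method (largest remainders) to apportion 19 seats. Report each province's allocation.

A: 10, B: 7, C: 2

Standard divisor: 179077 ÷ 19 ≈ 9425.105.
Standard quotas: A 10.4542, B 6.6969, C 1.8489.
Lower quotas: A 10, B 6, C 1 (sum 17, leaving 2 seats).
Remainders in descending order: C 0.8489, B 0.6969, A 0.4542.
The surplus seats go to C, B.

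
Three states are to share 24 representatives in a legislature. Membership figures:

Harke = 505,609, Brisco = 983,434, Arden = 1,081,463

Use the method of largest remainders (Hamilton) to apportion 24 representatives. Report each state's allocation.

The standard divisor is 2570506/24 ≈ 107104.417.
Standard quotas: Harke 4.7207, Brisco 9.1820, Arden 10.0973.
Lower quotas: Harke 4, Brisco 9, Arden 10 (sum 23, leaving 1 seat).
Remainders in descending order: Harke 0.7207, Brisco 0.1820, Arden 0.0973.
Largest remainder: Harke receives the extra seat.

Harke 5, Brisco 9, Arden 10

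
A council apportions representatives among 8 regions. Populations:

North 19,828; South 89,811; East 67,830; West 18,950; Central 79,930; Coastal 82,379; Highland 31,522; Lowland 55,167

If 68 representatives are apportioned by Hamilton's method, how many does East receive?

10

The standard divisor is 445417/68 ≈ 6550.25.
Standard quotas: North 3.0271, South 13.7111, East 10.3553, West 2.8930, Central 12.2026, Coastal 12.5765, Highland 4.8123, Lowland 8.4221.
Lower quotas: North 3, South 13, East 10, West 2, Central 12, Coastal 12, Highland 4, Lowland 8 (sum 64, leaving 4 seats).
Remainders in descending order: West 0.8930, Highland 0.8123, South 0.7111, Coastal 0.5765, Lowland 0.4221, East 0.3553, Central 0.2026, North 0.0271.
Largest remainders: West, Highland, South, Coastal receive the extra seats.
East receives 10.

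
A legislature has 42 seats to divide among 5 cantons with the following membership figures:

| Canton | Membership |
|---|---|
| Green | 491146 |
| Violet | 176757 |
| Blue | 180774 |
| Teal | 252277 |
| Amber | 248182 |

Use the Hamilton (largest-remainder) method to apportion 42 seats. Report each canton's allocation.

Green: 15, Violet: 5, Blue: 6, Teal: 8, Amber: 8

Standard divisor: 1349136 ÷ 42 ≈ 32122.286.
Standard quotas: Green 15.2899, Violet 5.5026, Blue 5.6277, Teal 7.8536, Amber 7.7262.
Lower quotas: Green 15, Violet 5, Blue 5, Teal 7, Amber 7 (sum 39, leaving 3 seats).
Remainders in descending order: Teal 0.8536, Amber 0.7262, Blue 0.6277, Violet 0.5026, Green 0.2899.
Largest remainders: Teal, Amber, Blue receive the extra seats.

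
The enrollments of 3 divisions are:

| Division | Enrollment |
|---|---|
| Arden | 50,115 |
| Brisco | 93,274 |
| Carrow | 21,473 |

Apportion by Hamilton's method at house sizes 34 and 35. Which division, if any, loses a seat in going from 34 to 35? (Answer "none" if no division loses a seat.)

At 34 seats: Arden 10, Brisco 19, Carrow 5.
At 35 seats: Arden 11, Brisco 20, Carrow 4.
Carrow drops from 5 to 4.

Carrow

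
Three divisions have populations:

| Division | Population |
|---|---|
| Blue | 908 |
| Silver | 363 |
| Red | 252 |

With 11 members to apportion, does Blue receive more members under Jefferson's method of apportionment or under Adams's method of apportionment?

Jefferson

Jefferson: Blue 7, Silver 2, Red 2.
Adams: Blue 6, Silver 3, Red 2.
Blue gets 7 under Jefferson and 6 under Adams.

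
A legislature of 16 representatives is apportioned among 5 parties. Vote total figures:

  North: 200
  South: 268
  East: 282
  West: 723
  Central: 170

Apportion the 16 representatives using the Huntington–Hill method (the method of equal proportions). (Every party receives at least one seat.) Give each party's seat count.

North 2, South 2, East 3, West 7, Central 2

With divisor 110: modified quotas North 1.818, South 2.436, East 2.564, West 6.573, Central 1.545.
Geometric-mean thresholds: North √(1·2)=1.414, South √(2·3)=2.449, East √(2·3)=2.449, West √(6·7)=6.481, Central √(1·2)=1.414.
Each quota rounded against its threshold gives North 2, South 2, East 3, West 7, Central 2 (total 16).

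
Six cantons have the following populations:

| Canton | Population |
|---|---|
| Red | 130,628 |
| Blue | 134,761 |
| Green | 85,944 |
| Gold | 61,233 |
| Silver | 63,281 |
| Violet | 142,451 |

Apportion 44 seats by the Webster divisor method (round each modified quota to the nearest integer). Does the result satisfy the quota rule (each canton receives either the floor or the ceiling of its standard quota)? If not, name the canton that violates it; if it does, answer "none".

none

Standard quotas: Red 9.296, Blue 9.590, Green 6.116, Gold 4.358, Silver 4.503, Violet 10.137.
Webster allocation: Red 9, Blue 10, Green 6, Gold 4, Silver 5, Violet 10.
Every allocation lies between the lower and upper quota.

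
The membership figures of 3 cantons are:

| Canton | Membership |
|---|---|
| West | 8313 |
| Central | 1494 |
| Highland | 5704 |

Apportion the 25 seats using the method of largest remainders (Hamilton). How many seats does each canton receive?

The standard divisor is 15511/25 ≈ 620.44.
Standard quotas: West 13.3986, Central 2.4080, Highland 9.1935.
Lower quotas: West 13, Central 2, Highland 9 (sum 24, leaving 1 seat).
Remainders in descending order: Central 0.4080, West 0.3986, Highland 0.1935.
The surplus seat goes to Central.

West 13, Central 3, Highland 9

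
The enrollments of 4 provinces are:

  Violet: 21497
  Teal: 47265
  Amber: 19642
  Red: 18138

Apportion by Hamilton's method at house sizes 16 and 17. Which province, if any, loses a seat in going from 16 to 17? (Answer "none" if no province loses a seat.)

none

At 16 seats: Violet 3, Teal 7, Amber 3, Red 3.
At 17 seats: Violet 3, Teal 8, Amber 3, Red 3.
No province's allocation decreased.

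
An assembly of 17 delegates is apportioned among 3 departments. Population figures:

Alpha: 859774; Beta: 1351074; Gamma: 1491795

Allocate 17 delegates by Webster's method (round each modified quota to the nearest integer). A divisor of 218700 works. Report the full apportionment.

With modified divisor 218700: modified quotas Alpha 3.931, Beta 6.178, Gamma 6.821.
Rounding to the nearest integer: Alpha 4, Beta 6, Gamma 7 (total 17).

Alpha 4; Beta 6; Gamma 7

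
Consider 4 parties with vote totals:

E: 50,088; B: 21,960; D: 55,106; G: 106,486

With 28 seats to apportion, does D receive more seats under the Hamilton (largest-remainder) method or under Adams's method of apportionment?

Hamilton: E 6, B 3, D 6, G 13.
Adams: E 6, B 3, D 7, G 12.
D gets 6 under Hamilton and 7 under Adams.

Adams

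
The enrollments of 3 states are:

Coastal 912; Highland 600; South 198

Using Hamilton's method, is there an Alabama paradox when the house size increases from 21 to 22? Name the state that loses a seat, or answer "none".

At 21 seats: Coastal 11, Highland 7, South 3.
At 22 seats: Coastal 12, Highland 8, South 2.
South drops from 3 to 2.

South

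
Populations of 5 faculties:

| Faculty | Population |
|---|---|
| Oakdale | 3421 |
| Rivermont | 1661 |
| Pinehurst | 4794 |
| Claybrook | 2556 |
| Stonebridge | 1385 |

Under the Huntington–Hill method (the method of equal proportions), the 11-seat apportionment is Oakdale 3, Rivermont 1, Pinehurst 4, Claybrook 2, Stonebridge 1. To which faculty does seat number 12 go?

Rivermont

Priority for the next seat is population ÷ (√(s·(s+1))).
Priorities: Oakdale 987.558, Rivermont 1174.504, Pinehurst 1071.971, Claybrook 1043.483, Stonebridge 979.343.
Highest priority: Rivermont.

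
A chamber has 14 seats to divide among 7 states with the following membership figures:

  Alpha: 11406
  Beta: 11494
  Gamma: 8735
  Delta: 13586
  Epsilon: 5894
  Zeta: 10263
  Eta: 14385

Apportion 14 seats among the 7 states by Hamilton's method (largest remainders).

Alpha 2; Beta 2; Gamma 2; Delta 2; Epsilon 1; Zeta 2; Eta 3

Total 75763; standard divisor 75763/14 ≈ 5411.643.
Standard quotas: Alpha 2.1077, Beta 2.1239, Gamma 1.6141, Delta 2.5105, Epsilon 1.0891, Zeta 1.8965, Eta 2.6582.
Lower quotas: Alpha 2, Beta 2, Gamma 1, Delta 2, Epsilon 1, Zeta 1, Eta 2 (sum 11, leaving 3 seats).
Remainders in descending order: Zeta 0.8965, Eta 0.6582, Gamma 0.6141, Delta 0.5105, Beta 0.1239, Alpha 0.1077, Epsilon 0.0891.
The surplus seats go to Zeta, Eta, Gamma.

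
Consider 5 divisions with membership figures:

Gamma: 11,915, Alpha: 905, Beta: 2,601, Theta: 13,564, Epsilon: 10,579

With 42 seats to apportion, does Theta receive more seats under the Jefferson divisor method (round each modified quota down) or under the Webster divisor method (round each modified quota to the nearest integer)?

Jefferson: Gamma 13, Alpha 1, Beta 2, Theta 15, Epsilon 11.
Webster: Gamma 13, Alpha 1, Beta 3, Theta 14, Epsilon 11.
Theta gets 15 under Jefferson and 14 under Webster.

Jefferson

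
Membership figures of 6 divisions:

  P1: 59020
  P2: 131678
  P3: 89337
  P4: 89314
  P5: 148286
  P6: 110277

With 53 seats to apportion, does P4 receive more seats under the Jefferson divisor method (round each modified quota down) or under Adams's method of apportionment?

Adams

Jefferson: P1 5, P2 11, P3 8, P4 7, P5 13, P6 9.
Adams: P1 5, P2 11, P3 8, P4 8, P5 12, P6 9.
P4 gets 7 under Jefferson and 8 under Adams.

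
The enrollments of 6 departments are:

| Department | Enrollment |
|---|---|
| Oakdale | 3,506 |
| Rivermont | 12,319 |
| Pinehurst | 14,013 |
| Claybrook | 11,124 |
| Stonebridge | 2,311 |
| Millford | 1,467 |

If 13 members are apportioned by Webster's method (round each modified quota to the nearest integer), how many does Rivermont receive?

4

Standard divisor 44740/13 ≈ 3441.538; standard quotas: Oakdale 1.019, Rivermont 3.580, Pinehurst 4.072, Claybrook 3.232, Stonebridge 0.672, Millford 0.426.
Rounding to the nearest integer gives Oakdale 1, Rivermont 4, Pinehurst 4, Claybrook 3, Stonebridge 1, Millford 0 — total 13, matching the house size, so no adjustment is needed.
Rivermont receives 4.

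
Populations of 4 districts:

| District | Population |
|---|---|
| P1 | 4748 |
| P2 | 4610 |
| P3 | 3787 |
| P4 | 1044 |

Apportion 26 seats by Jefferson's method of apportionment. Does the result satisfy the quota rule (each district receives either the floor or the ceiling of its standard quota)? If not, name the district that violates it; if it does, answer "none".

Standard quotas: P1 8.700, P2 8.447, P3 6.939, P4 1.913.
Jefferson allocation: P1 9, P2 8, P3 7, P4 2.
Every allocation lies between the lower and upper quota.

none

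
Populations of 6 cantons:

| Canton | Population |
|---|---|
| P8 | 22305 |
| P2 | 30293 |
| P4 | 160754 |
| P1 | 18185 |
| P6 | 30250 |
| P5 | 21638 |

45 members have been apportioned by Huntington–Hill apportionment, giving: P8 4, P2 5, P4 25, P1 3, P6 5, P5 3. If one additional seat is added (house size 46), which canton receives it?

P4

Priority for the next seat is population ÷ (√(s·(s+1))).
Priorities: P8 4987.550, P2 5530.720, P4 6305.291, P1 5249.557, P6 5522.869, P5 6246.353.
Highest priority: P4.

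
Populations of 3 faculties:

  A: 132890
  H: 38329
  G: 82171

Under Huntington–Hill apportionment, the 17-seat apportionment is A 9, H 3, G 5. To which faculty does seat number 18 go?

G

Priority for the next seat is population ÷ (√(s·(s+1))).
Priorities: A 14007.836, H 11064.629, G 15002.303.
Highest priority: G.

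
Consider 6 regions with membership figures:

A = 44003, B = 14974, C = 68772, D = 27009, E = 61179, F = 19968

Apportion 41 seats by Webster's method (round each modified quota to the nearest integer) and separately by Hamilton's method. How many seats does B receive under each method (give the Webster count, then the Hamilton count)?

3 and 2

Webster: A 8, B 3, C 12, D 5, E 10, F 3.
Hamilton: A 8, B 2, C 12, D 5, E 11, F 3.
B gets 3 under Webster and 2 under Hamilton.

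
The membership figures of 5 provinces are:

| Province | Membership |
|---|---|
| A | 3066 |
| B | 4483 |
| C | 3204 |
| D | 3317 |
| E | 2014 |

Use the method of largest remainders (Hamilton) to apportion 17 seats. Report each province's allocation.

A=3, B=5, C=3, D=4, E=2

Standard divisor: 16084 ÷ 17 ≈ 946.118.
Standard quotas: A 3.241, B 4.738, C 3.386, D 3.506, E 2.129.
Lower quotas: A 3, B 4, C 3, D 3, E 2 (sum 15, leaving 2 seats).
Remainders in descending order: B 0.738, D 0.506, C 0.386, A 0.241, E 0.129.
The surplus seats go to B, D.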